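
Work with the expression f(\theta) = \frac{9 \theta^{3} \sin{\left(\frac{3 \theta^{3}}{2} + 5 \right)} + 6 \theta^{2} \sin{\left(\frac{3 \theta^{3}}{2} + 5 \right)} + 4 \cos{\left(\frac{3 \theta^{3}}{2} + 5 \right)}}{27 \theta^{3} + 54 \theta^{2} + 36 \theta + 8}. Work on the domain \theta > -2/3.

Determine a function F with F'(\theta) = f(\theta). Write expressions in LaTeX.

An antiderivative is F(\theta) = - \frac{2 \cos{\left(\frac{3 \theta^{3}}{2} + 5 \right)}}{3 \left(3 \theta + 2\right)^{2}}.

Recognize the product-rule pattern: f = u'v + uv' with u = - \frac{2}{3 \left(3 \theta + 2\right)^{2}}, v = \cos{\left(\frac{3 \theta^{3}}{2} + 5 \right)}, so integration by parts undoes it.
Check: d/d\theta[- \frac{2 \cos{\left(\frac{3 \theta^{3}}{2} + 5 \right)}}{3 \left(3 \theta + 2\right)^{2}}] = \frac{9 \theta^{3} \sin{\left(\frac{3 \theta^{3}}{2} + 5 \right)} + 6 \theta^{2} \sin{\left(\frac{3 \theta^{3}}{2} + 5 \right)} + 4 \cos{\left(\frac{3 \theta^{3}}{2} + 5 \right)}}{27 \theta^{3} + 54 \theta^{2} + 36 \theta + 8} = f(\theta).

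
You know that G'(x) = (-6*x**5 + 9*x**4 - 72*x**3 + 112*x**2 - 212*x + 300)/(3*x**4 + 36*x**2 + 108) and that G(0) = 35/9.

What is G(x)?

Whatever form G(x) takes, its d/dx must return the stated G'(x).
A general antiderivative is -x**2 + 3*x + (-2*x/3 - 1/3)/(x**2/2 + 3) + 3 + C.
The condition gives C = 35/9 - (26/9) = 1.
So G(x) = -x**2 + 3*x + (-2*x/3 - 1/3)/(x**2/2 + 3) + 4.
Check: d/dx[-x**2 + 3*x + (-2*x/3 - 1/3)/(x**2/2 + 3) + 4] = (-6*x**5 + 9*x**4 - 72*x**3 + 112*x**2 - 212*x + 300)/(3*x**4 + 36*x**2 + 108) = G'(x).

G(x) = -x**2 + 3*x + (-2*x/3 - 1/3)/(x**2/2 + 3) + 4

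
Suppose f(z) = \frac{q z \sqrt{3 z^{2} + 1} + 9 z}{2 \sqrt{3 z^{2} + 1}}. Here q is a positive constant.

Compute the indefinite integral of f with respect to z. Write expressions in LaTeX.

F(z) = \frac{q z^{2}}{4} + \frac{3 \sqrt{3 z^{2} + 1}}{2} + C

An antiderivative F(z) passes only if d/dz[F] lands on f(z) exactly.
Check: d/dz[\frac{q z^{2}}{4} + \frac{3 \sqrt{3 z^{2} + 1}}{2}] = \frac{q z \sqrt{3 z^{2} + 1} + 9 z}{2 \sqrt{3 z^{2} + 1}} = f(z).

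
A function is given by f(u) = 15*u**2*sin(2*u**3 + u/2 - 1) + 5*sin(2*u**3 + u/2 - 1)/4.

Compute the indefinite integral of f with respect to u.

F(u) = -5*cos(2*u**3 + u/2 - 1)/2 + C

f matches the chain-rule pattern g'(h)*h' with inner function h(u) = 2*u**3 + u/2 - 1; substituting w = h(u) collapses the integral.
Check: d/du[-5*cos(2*u**3 + u/2 - 1)/2] = 15*u**2*sin(2*u**3 + u/2 - 1) + 5*sin(2*u**3 + u/2 - 1)/4 = f(u).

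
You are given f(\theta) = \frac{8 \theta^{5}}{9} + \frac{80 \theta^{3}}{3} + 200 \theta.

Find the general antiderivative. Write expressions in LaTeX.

F(\theta) = 4 \left(\frac{\theta^{2}}{3} + 5\right)^{3} + C

f matches the chain-rule pattern g'(h)*h' with inner function h(\theta) = \frac{\theta^{2}}{3} + 5; substituting u = h(\theta) collapses the integral.
Check: d/d\theta[4 \left(\frac{\theta^{2}}{3} + 5\right)^{3}] = \frac{8 \theta^{5}}{9} + \frac{80 \theta^{3}}{3} + 200 \theta = f(\theta).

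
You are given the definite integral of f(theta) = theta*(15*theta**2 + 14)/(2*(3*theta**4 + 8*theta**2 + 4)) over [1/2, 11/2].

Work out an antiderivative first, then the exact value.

Antiderivative: F(theta) = log(3*theta**2/2 + 1)/4 + log(3*theta**2 + 6); value = -log(27/4) - log(11/8)/4 + log(371/8)/4 + log(387/4)

An antiderivative F(theta) passes only if d/dtheta[F] lands on f(theta) exactly.
F(theta) = log(3*theta**2/2 + 1)/4 + log(3*theta**2 + 6) is an antiderivative of f.
Check: d/dtheta[log(3*theta**2/2 + 1)/4 + log(3*theta**2 + 6)] = (15*theta**3 + 14*theta)/(6*theta**4 + 16*theta**2 + 8), which equals f(theta).
F(11/2) = log(371/8)/4 + log(387/4); F(1/2) = log(11/8)/4 + log(27/4).
Integral = F(11/2) - F(1/2) = -log(27/4) - log(11/8)/4 + log(371/8)/4 + log(387/4).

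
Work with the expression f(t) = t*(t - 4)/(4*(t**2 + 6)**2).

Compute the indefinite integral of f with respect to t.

F(t) = -t/(8*t**2 + 48) + sqrt(6)*atan(sqrt(6)*t/6)/48 + 4/(8*t**2 + 48) + C

An antiderivative F(t) passes only if d/dt[F] lands on f(t) exactly.
Check: d/dt[-t/(8*t**2 + 48) + sqrt(6)*atan(sqrt(6)*t/6)/48 + 4/(8*t**2 + 48)] = (t**2 - 4*t)/(4*t**4 + 48*t**2 + 144), which equals f(t).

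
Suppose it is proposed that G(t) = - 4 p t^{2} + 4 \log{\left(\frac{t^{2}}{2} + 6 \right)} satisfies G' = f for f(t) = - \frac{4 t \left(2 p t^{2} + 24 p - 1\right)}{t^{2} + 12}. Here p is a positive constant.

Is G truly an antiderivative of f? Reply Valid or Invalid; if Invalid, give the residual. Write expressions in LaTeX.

Invalid: d/dt[G] - f = \frac{4 t}{t^{2} + 12}, which is not 0.

d/dt[G] = \frac{- 8 p t^{3} - 96 p t + 8 t}{t^{2} + 12}
d/dt[G] - f(t) = \frac{4 t}{t^{2} + 12} != 0.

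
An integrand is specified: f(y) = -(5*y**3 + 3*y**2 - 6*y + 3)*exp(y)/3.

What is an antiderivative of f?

An antiderivative is F(y) = (-5*y**3 + 12*y**2 - 18*y + 15)*exp(y)/3.

Recognize the product-rule pattern: f = u'v + uv' with u = -5*y**3/3 + 4*y**2 - 6*y + 5, v = exp(y), so integration by parts undoes it.
Check: d/dy[(-5*y**3 + 12*y**2 - 18*y + 15)*exp(y)/3] = -5*y**3*exp(y)/3 - y**2*exp(y) + 2*y*exp(y) - exp(y), which equals f(y).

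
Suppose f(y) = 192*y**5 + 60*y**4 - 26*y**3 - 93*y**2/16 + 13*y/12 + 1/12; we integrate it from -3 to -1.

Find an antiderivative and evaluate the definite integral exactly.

f matches the chain-rule pattern g'(h)*h' with inner function h(y) = -4*y**2 - y/2 + 1/3; substituting u = h(y) collapses the integral.
F(y) = -(-4*y**2 - y/2 + 1/3)**3/2 is an antiderivative of f.
Check: d/dy[-(-4*y**2 - y/2 + 1/3)**3/2] = 192*y**5 + 60*y**4 - 26*y**3 - 93*y**2/16 + 13*y/12 + 1/12 = f(y).
F(-1) = 6859/432; F(-3) = 8615125/432.
Integral = F(-1) - F(-3) = -478237/24.

Antiderivative: F(y) = -(-4*y**2 - y/2 + 1/3)**3/2; value = -478237/24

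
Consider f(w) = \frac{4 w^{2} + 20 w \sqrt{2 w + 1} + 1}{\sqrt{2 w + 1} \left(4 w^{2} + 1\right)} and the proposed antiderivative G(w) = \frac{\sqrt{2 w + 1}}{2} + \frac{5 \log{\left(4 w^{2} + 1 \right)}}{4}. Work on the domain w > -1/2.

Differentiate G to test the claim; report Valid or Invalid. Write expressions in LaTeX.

Invalid: d/dw[G] - f = \frac{- 4 w^{2} \sqrt{2 w + 1} - 40 w^{2} - 20 w - \sqrt{2 w + 1}}{16 w^{3} + 8 w^{2} + 4 w + 2}, which is not 0.

d/dw[G] = \frac{4 w^{2} + 20 w \sqrt{2 w + 1} + 1}{8 w^{2} \sqrt{2 w + 1} + 2 \sqrt{2 w + 1}}
d/dw[G] - f(w) = \frac{- 4 w^{2} \sqrt{2 w + 1} - 40 w^{2} - 20 w - \sqrt{2 w + 1}}{16 w^{3} + 8 w^{2} + 4 w + 2} != 0.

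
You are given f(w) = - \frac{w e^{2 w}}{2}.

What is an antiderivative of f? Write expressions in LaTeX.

An antiderivative is F(w) = \frac{\left(1 - 2 w\right) e^{2 w}}{8}.

Recognize the product-rule pattern: f = u'v + uv' with u = \frac{1}{8} - \frac{w}{4}, v = e^{2 w}, so integration by parts undoes it.
Check: d/dw[\frac{\left(1 - 2 w\right) e^{2 w}}{8}] = - \frac{w e^{2 w}}{2} = f(w).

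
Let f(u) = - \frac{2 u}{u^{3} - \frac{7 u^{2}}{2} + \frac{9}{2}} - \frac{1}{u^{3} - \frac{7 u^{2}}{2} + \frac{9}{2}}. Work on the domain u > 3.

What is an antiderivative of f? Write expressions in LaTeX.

An antiderivative is F(u) = - \frac{7 \log{\left(u - 3 \right)}}{6} + \frac{16 \log{\left(u - \frac{3}{2} \right)}}{15} + \frac{\log{\left(u + 1 \right)}}{10}.

Factor the denominator (\left(u - 3\right) \left(u + 1\right) \left(2 u - 3\right)) and decompose: f = \frac{32}{15 \left(2 u - 3\right)} + \frac{1}{10 \left(u + 1\right)} - \frac{7}{6 \left(u - 3\right)}; each piece integrates to a log, atan, or power term.
Check: d/du[- \frac{7 \log{\left(u - 3 \right)}}{6} + \frac{16 \log{\left(u - \frac{3}{2} \right)}}{15} + \frac{\log{\left(u + 1 \right)}}{10}] = \frac{- 4 u - 2}{2 u^{3} - 7 u^{2} + 9}, which equals f(u).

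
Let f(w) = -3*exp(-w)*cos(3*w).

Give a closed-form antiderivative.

An antiderivative is F(w) = 3*(-3*sin(3*w) + cos(3*w))*exp(-w)/10.

A first test for any F(w): its w-derivative must equal f(w) identically.
Check: d/dw[3*(-3*sin(3*w) + cos(3*w))*exp(-w)/10] = -3*exp(-w)*cos(3*w) = f(w).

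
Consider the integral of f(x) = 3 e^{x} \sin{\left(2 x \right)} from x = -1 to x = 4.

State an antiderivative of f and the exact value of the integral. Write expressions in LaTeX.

Since d/dx undoes antidifferentiation here, F'(x) = f(x) is required of F(x).
F(x) = \frac{3 e^{x} \sin{\left(2 x \right)}}{5} - \frac{6 e^{x} \cos{\left(2 x \right)}}{5} is an antiderivative of f.
Check: d/dx[\frac{3 e^{x} \sin{\left(2 x \right)}}{5} - \frac{6 e^{x} \cos{\left(2 x \right)}}{5}] = 3 e^{x} \sin{\left(2 x \right)} = f(x).
F(4) = - \frac{6 e^{4} \cos{\left(8 \right)}}{5} + \frac{3 e^{4} \sin{\left(8 \right)}}{5}; F(-1) = - \frac{3 \sin{\left(2 \right)}}{5 e} - \frac{6 \cos{\left(2 \right)}}{5 e}.
Integral = F(4) - F(-1) = \frac{6 \cos{\left(2 \right)}}{5 e} + \frac{3 \sin{\left(2 \right)}}{5 e} - \frac{6 e^{4} \cos{\left(8 \right)}}{5} + \frac{3 e^{4} \sin{\left(8 \right)}}{5}.

Antiderivative: F(x) = \frac{3 e^{x} \sin{\left(2 x \right)}}{5} - \frac{6 e^{x} \cos{\left(2 x \right)}}{5}; value = \frac{6 \cos{\left(2 \right)}}{5 e} + \frac{3 \sin{\left(2 \right)}}{5 e} - \frac{6 e^{4} \cos{\left(8 \right)}}{5} + \frac{3 e^{4} \sin{\left(8 \right)}}{5}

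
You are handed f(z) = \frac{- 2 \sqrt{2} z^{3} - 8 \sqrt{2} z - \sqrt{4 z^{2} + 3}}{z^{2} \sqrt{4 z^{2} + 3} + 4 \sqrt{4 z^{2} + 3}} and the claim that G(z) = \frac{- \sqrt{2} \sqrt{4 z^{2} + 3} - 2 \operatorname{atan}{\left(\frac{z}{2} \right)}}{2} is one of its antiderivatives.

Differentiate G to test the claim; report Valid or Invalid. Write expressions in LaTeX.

d/dz[G] = \frac{- 2 \sqrt{2} z^{3} - 8 \sqrt{2} z - 2 \sqrt{4 z^{2} + 3}}{z^{2} \sqrt{4 z^{2} + 3} + 4 \sqrt{4 z^{2} + 3}}
d/dz[G] - f(z) = - \frac{1}{z^{2} + 4} != 0.

Invalid: d/dz[G] - f = - \frac{1}{z^{2} + 4}, which is not 0.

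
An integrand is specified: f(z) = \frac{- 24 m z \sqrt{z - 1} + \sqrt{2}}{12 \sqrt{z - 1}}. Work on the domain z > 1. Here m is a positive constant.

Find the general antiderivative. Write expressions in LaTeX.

A first test for any F(z): its z-derivative must equal f(z) identically.
Check: d/dz[- m z^{2} + \frac{\sqrt{\frac{z}{2} - \frac{1}{2}}}{3}] = \frac{- 24 m z \sqrt{z - 1} + \sqrt{2}}{12 \sqrt{z - 1}} = f(z).

F(z) = - m z^{2} + \frac{\sqrt{\frac{z}{2} - \frac{1}{2}}}{3} + C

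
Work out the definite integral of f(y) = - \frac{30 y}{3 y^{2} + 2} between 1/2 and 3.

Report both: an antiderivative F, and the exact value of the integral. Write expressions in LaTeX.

f matches the chain-rule pattern g'(h)*h' with inner function h(y) = y^{2} + \frac{2}{3}; substituting u = h(y) collapses the integral.
F(y) = - 5 \log{\left(y^{2} + \frac{2}{3} \right)} is an antiderivative of f.
Check: d/dy[- 5 \log{\left(y^{2} + \frac{2}{3} \right)}] = - \frac{30 y}{3 y^{2} + 2} = f(y).
F(3) = - 5 \log{\left(\frac{29}{3} \right)}; F(1/2) = - 5 \log{\left(\frac{11}{12} \right)}.
Integral = F(3) - F(1/2) = - 5 \log{\left(\frac{29}{3} \right)} + 5 \log{\left(\frac{11}{12} \right)}.

Antiderivative: F(y) = - 5 \log{\left(y^{2} + \frac{2}{3} \right)}; value = - 5 \log{\left(\frac{29}{3} \right)} + 5 \log{\left(\frac{11}{12} \right)}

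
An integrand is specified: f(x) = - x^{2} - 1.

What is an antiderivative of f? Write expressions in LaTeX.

Since d/dx undoes antidifferentiation here, F'(x) = f(x) is required of F(x).
Check: d/dx[\frac{x \left(- x^{2} - 3\right)}{3}] = - x^{2} - 1 = f(x).

An antiderivative is F(x) = \frac{x \left(- x^{2} - 3\right)}{3}.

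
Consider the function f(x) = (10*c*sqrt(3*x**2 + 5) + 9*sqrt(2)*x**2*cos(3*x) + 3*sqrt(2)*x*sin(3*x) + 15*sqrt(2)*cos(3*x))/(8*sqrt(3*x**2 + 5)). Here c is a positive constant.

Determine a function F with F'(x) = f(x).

A first test for any F(x): its x-derivative must equal f(x) identically.
Check: d/dx[5*c*x/4 + sqrt(3*x**2/2 + 5/2)*sin(3*x)/4] = (10*c*sqrt(3*x**2 + 5) + 9*sqrt(2)*x**2*cos(3*x) + 3*sqrt(2)*x*sin(3*x) + 15*sqrt(2)*cos(3*x))/(8*sqrt(3*x**2 + 5)) = f(x).

An antiderivative is F(x) = 5*c*x/4 + sqrt(3*x**2/2 + 5/2)*sin(3*x)/4.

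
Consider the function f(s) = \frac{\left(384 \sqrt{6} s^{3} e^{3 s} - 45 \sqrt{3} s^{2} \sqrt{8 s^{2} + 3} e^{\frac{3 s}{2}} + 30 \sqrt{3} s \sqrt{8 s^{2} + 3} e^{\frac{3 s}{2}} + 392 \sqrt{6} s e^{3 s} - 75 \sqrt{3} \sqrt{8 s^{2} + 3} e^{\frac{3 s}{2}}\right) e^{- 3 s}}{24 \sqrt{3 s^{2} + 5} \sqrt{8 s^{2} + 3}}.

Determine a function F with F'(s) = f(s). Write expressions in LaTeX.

An antiderivative is F(s) = \frac{\sqrt{3} \sqrt{3 s^{2} + 5} \left(4 \sqrt{2} \sqrt{8 s^{2} + 3} e^{\frac{3 s}{2}} + 5\right) e^{- \frac{3 s}{2}}}{12}.

Recognize the product-rule pattern: f = u'v + uv' with u = - \sqrt{s^{2} + \frac{5}{3}}, v = - 2 \sqrt{4 s^{2} + \frac{3}{2}} - \frac{5 e^{- \frac{3 s}{2}}}{4}, so integration by parts undoes it.
Check: d/ds[\frac{\sqrt{3} \sqrt{3 s^{2} + 5} \left(4 \sqrt{2} \sqrt{8 s^{2} + 3} e^{\frac{3 s}{2}} + 5\right) e^{- \frac{3 s}{2}}}{12}] = \frac{\left(384 \sqrt{6} s^{3} e^{3 s} - 45 \sqrt{3} s^{2} \sqrt{8 s^{2} + 3} e^{\frac{3 s}{2}} + 30 \sqrt{3} s \sqrt{8 s^{2} + 3} e^{\frac{3 s}{2}} + 392 \sqrt{6} s e^{3 s} - 75 \sqrt{3} \sqrt{8 s^{2} + 3} e^{\frac{3 s}{2}}\right) e^{- 3 s}}{24 \sqrt{3 s^{2} + 5} \sqrt{8 s^{2} + 3}} = f(s).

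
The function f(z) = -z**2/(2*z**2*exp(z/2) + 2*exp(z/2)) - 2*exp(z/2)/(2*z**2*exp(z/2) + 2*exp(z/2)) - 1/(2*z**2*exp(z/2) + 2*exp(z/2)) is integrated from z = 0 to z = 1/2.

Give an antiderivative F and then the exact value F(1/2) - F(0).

Antiderivative: F(z) = (-exp(z/2)*atan(z) + 1)*exp(-z/2); value = -1 - atan(1/2) + exp(-1/4)

The integrand splits into summands that can be handled one at a time.
F(z) = (-exp(z/2)*atan(z) + 1)*exp(-z/2) is an antiderivative of f.
Check: d/dz[(-exp(z/2)*atan(z) + 1)*exp(-z/2)] = (-z**2 - 2*exp(z/2) - 1)/(2*z**2*exp(z/2) + 2*exp(z/2)), which equals f(z).
F(1/2) = -atan(1/2) + exp(-1/4); F(0) = 1.
Integral = F(1/2) - F(0) = -1 - atan(1/2) + exp(-1/4).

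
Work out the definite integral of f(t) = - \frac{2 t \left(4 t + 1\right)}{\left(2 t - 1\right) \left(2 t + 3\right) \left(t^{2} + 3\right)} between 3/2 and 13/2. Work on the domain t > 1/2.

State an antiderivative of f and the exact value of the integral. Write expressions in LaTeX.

The denominator factors as \left(2 t - 1\right) \left(2 t + 3\right) \left(t^{2} + 3\right); partial fractions split f into directly integrable pieces: - \frac{2 \left(11 t + 64\right)}{91 \left(t^{2} + 3\right)} + \frac{5}{7 \left(2 t + 3\right)} - \frac{3}{13 \left(2 t - 1\right)}.
F(t) = - \frac{3 \log{\left(t - \frac{1}{2} \right)}}{26} + \frac{5 \log{\left(t + \frac{3}{2} \right)}}{14} - \frac{11 \log{\left(t^{2} + 3 \right)}}{91} - \frac{128 \sqrt{3} \operatorname{atan}{\left(\frac{\sqrt{3} t}{3} \right)}}{273} is an antiderivative of f.
Check: d/dt[- \frac{3 \log{\left(t - \frac{1}{2} \right)}}{26} + \frac{5 \log{\left(t + \frac{3}{2} \right)}}{14} - \frac{11 \log{\left(t^{2} + 3 \right)}}{91} - \frac{128 \sqrt{3} \operatorname{atan}{\left(\frac{\sqrt{3} t}{3} \right)}}{273}] = \frac{- 8 t^{2} - 2 t}{4 t^{4} + 4 t^{3} + 9 t^{2} + 12 t - 9}, which equals f(t).
F(13/2) = - \frac{128 \sqrt{3} \operatorname{atan}{\left(\frac{13 \sqrt{3}}{6} \right)}}{273} - \frac{11 \log{\left(\frac{181}{4} \right)}}{91} - \frac{3 \log{\left(6 \right)}}{26} + \frac{5 \log{\left(8 \right)}}{14}; F(3/2) = - \frac{128 \sqrt{3} \operatorname{atan}{\left(\frac{\sqrt{3}}{2} \right)}}{273} - \frac{11 \log{\left(\frac{21}{4} \right)}}{91} + \frac{5 \log{\left(3 \right)}}{14}.
Integral = F(13/2) - F(3/2) = - \frac{128 \sqrt{3} \operatorname{atan}{\left(\frac{13 \sqrt{3}}{6} \right)}}{273} - \frac{11 \log{\left(\frac{181}{4} \right)}}{91} - \frac{5 \log{\left(3 \right)}}{14} - \frac{3 \log{\left(6 \right)}}{26} + \frac{11 \log{\left(\frac{21}{4} \right)}}{91} + \frac{128 \sqrt{3} \operatorname{atan}{\left(\frac{\sqrt{3}}{2} \right)}}{273} + \frac{5 \log{\left(8 \right)}}{14}.

Antiderivative: F(t) = - \frac{3 \log{\left(t - \frac{1}{2} \right)}}{26} + \frac{5 \log{\left(t + \frac{3}{2} \right)}}{14} - \frac{11 \log{\left(t^{2} + 3 \right)}}{91} - \frac{128 \sqrt{3} \operatorname{atan}{\left(\frac{\sqrt{3} t}{3} \right)}}{273}; value = - \frac{128 \sqrt{3} \operatorname{atan}{\left(\frac{13 \sqrt{3}}{6} \right)}}{273} - \frac{11 \log{\left(\frac{181}{4} \right)}}{91} - \frac{5 \log{\left(3 \right)}}{14} - \frac{3 \log{\left(6 \right)}}{26} + \frac{11 \log{\left(\frac{21}{4} \right)}}{91} + \frac{128 \sqrt{3} \operatorname{atan}{\left(\frac{\sqrt{3}}{2} \right)}}{273} + \frac{5 \log{\left(8 \right)}}{14}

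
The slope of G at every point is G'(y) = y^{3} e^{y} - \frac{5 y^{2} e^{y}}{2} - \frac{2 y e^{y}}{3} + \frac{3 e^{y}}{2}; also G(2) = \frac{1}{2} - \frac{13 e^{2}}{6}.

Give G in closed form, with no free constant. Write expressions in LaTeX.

G'(y) has the shape u'v + uv' for u = y^{3} - \frac{11 y^{2}}{2} + \frac{31 y}{3} - \frac{53}{6} and v = e^{y} — it is the derivative of the product u*v.
A general antiderivative is \frac{\left(6 y^{3} - 33 y^{2} + 62 y - 53\right) e^{y}}{6} + C.
The condition gives C = \frac{1}{2} - \frac{13 e^{2}}{6} - (- \frac{13 e^{2}}{6}) = \frac{1}{2}.
So G(y) = \frac{6 y^{3} e^{y} - 33 y^{2} e^{y} + 62 y e^{y} - 53 e^{y} + 3}{6}.
Check: d/dy[\frac{6 y^{3} e^{y} - 33 y^{2} e^{y} + 62 y e^{y} - 53 e^{y} + 3}{6}] = y^{3} e^{y} - \frac{5 y^{2} e^{y}}{2} - \frac{2 y e^{y}}{3} + \frac{3 e^{y}}{2} = G'(y).

G(y) = \frac{6 y^{3} e^{y} - 33 y^{2} e^{y} + 62 y e^{y} - 53 e^{y} + 3}{6}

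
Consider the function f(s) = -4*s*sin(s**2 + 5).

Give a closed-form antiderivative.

An antiderivative is F(s) = 2*cos(s**2 + 5).

f matches the chain-rule pattern g'(h)*h' with inner function h(s) = s**2 + 5; substituting u = h(s) collapses the integral.
Check: d/ds[2*cos(s**2 + 5)] = -4*s*sin(s**2 + 5) = f(s).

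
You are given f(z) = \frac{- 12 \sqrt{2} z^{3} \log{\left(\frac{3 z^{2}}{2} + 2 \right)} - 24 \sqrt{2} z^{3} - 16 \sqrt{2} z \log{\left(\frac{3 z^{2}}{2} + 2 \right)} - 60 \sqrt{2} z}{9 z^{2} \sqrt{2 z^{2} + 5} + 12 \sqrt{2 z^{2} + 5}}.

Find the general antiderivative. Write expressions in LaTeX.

F(z) = - \frac{2 \sqrt{2} \sqrt{2 z^{2} + 5} \log{\left(\frac{3 z^{2}}{2} + 2 \right)}}{3} + C

Recognize the product-rule pattern: f = u'v + uv' with u = - \frac{4 \sqrt{z^{2} + \frac{5}{2}}}{3}, v = \log{\left(\frac{3 z^{2}}{2} + 2 \right)}, so integration by parts undoes it.
Check: d/dz[- \frac{2 \sqrt{2} \sqrt{2 z^{2} + 5} \log{\left(\frac{3 z^{2}}{2} + 2 \right)}}{3}] = \frac{- 12 \sqrt{2} z^{3} \log{\left(\frac{3 z^{2}}{2} + 2 \right)} - 24 \sqrt{2} z^{3} - 16 \sqrt{2} z \log{\left(\frac{3 z^{2}}{2} + 2 \right)} - 60 \sqrt{2} z}{9 z^{2} \sqrt{2 z^{2} + 5} + 12 \sqrt{2 z^{2} + 5}} = f(z).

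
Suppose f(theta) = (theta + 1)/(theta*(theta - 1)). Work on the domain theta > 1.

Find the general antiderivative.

F(theta) = -log(theta) + 2*log(theta - 1) + C

The denominator factors as theta*(theta - 1); partial fractions split f into directly integrable pieces: 2/(theta - 1) - 1/theta.
Check: d/dtheta[-log(theta) + 2*log(theta - 1)] = (theta + 1)/(theta**2 - theta), which equals f(theta).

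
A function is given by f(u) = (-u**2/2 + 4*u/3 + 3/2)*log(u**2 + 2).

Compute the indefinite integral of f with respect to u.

An antiderivative F(u) passes only if d/du[F] lands on f(u) exactly.
Check: d/du[-u**3*log(u**2 + 2)/6 + u**3/9 + 2*u**2*log(u**2 + 2)/3 - 2*u**2/3 + 3*u*log(u**2 + 2)/2 - 11*u/3 + 4*log(u**2 + 2)/3 + 11*sqrt(2)*atan(sqrt(2)*u/2)/3] = -u**2*log(u**2 + 2)/2 + 4*u*log(u**2 + 2)/3 + 3*log(u**2 + 2)/2, which equals f(u).

F(u) = -u**3*log(u**2 + 2)/6 + u**3/9 + 2*u**2*log(u**2 + 2)/3 - 2*u**2/3 + 3*u*log(u**2 + 2)/2 - 11*u/3 + 4*log(u**2 + 2)/3 + 11*sqrt(2)*atan(sqrt(2)*u/2)/3 + C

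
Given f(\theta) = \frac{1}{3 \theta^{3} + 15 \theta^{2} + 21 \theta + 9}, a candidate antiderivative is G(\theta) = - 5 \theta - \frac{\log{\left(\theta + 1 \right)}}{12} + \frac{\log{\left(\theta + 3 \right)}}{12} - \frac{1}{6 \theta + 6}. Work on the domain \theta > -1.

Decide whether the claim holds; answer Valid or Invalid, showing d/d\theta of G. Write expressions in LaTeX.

Invalid: d/d\theta[G] - f = -5, which is not 0.

d/d\theta[G] = \frac{- 15 \theta^{3} - 75 \theta^{2} - 105 \theta - 44}{3 \theta^{3} + 15 \theta^{2} + 21 \theta + 9}
d/d\theta[G] - f(\theta) = -5 != 0.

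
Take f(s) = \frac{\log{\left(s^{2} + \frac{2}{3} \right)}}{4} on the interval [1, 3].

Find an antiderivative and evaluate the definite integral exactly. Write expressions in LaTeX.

Whatever form F(s) takes, F'(s) = f(s) is non-negotiable.
F(s) = \frac{3 s \log{\left(s^{2} + \frac{2}{3} \right)} - 6 s + 2 \sqrt{6} \operatorname{atan}{\left(\frac{\sqrt{6} s}{2} \right)}}{12} is an antiderivative of f.
Check: d/ds[\frac{3 s \log{\left(s^{2} + \frac{2}{3} \right)} - 6 s + 2 \sqrt{6} \operatorname{atan}{\left(\frac{\sqrt{6} s}{2} \right)}}{12}] = \frac{\log{\left(s^{2} + \frac{2}{3} \right)}}{4} = f(s).
F(3) = - \frac{3}{2} + \frac{\sqrt{6} \operatorname{atan}{\left(\frac{3 \sqrt{6}}{2} \right)}}{6} + \frac{3 \log{\left(\frac{29}{3} \right)}}{4}; F(1) = - \frac{1}{2} + \frac{\log{\left(\frac{5}{3} \right)}}{4} + \frac{\sqrt{6} \operatorname{atan}{\left(\frac{\sqrt{6}}{2} \right)}}{6}.
Integral = F(3) - F(1) = -1 - \frac{\sqrt{6} \operatorname{atan}{\left(\frac{\sqrt{6}}{2} \right)}}{6} - \frac{\log{\left(\frac{5}{3} \right)}}{4} + \frac{\sqrt{6} \operatorname{atan}{\left(\frac{3 \sqrt{6}}{2} \right)}}{6} + \frac{3 \log{\left(\frac{29}{3} \right)}}{4}.

Antiderivative: F(s) = \frac{3 s \log{\left(s^{2} + \frac{2}{3} \right)} - 6 s + 2 \sqrt{6} \operatorname{atan}{\left(\frac{\sqrt{6} s}{2} \right)}}{12}; value = -1 - \frac{\sqrt{6} \operatorname{atan}{\left(\frac{\sqrt{6}}{2} \right)}}{6} - \frac{\log{\left(\frac{5}{3} \right)}}{4} + \frac{\sqrt{6} \operatorname{atan}{\left(\frac{3 \sqrt{6}}{2} \right)}}{6} + \frac{3 \log{\left(\frac{29}{3} \right)}}{4}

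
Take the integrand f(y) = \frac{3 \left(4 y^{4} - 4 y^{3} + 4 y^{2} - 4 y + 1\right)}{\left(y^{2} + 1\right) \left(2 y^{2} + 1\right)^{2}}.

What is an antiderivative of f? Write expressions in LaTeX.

Check any antiderivative F(y) by computing F'(y) and comparing it with f(y).
Check: d/dy[\frac{3 \left(2 y^{2} \operatorname{atan}{\left(y \right)} + \operatorname{atan}{\left(y \right)} + 1\right)}{2 y^{2} + 1}] = \frac{12 y^{4} - 12 y^{3} + 12 y^{2} - 12 y + 3}{4 y^{6} + 8 y^{4} + 5 y^{2} + 1}, which equals f(y).

An antiderivative is F(y) = \frac{3 \left(2 y^{2} \operatorname{atan}{\left(y \right)} + \operatorname{atan}{\left(y \right)} + 1\right)}{2 y^{2} + 1}.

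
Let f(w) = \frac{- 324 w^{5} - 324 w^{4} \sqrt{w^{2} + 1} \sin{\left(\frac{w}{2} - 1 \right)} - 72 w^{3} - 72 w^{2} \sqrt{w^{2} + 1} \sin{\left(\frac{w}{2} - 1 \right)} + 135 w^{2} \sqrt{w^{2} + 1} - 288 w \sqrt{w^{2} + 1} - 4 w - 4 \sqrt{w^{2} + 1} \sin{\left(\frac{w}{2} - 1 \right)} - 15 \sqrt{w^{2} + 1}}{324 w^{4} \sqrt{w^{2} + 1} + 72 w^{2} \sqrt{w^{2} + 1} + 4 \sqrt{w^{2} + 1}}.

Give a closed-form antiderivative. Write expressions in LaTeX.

An antiderivative is F(w) = \frac{- 36 w^{2} \sqrt{w^{2} + 1} + 72 w^{2} \cos{\left(\frac{w}{2} - 1 \right)} - 15 w - 4 \sqrt{w^{2} + 1} + 8 \cos{\left(\frac{w}{2} - 1 \right)} + 16}{4 \left(9 w^{2} + 1\right)}.

Check any antiderivative F(w) by computing F'(w) and comparing it with f(w).
Check: d/dw[\frac{- 36 w^{2} \sqrt{w^{2} + 1} + 72 w^{2} \cos{\left(\frac{w}{2} - 1 \right)} - 15 w - 4 \sqrt{w^{2} + 1} + 8 \cos{\left(\frac{w}{2} - 1 \right)} + 16}{4 \left(9 w^{2} + 1\right)}] = \frac{- 324 w^{5} - 324 w^{4} \sqrt{w^{2} + 1} \sin{\left(\frac{w}{2} - 1 \right)} - 72 w^{3} - 72 w^{2} \sqrt{w^{2} + 1} \sin{\left(\frac{w}{2} - 1 \right)} + 135 w^{2} \sqrt{w^{2} + 1} - 288 w \sqrt{w^{2} + 1} - 4 w - 4 \sqrt{w^{2} + 1} \sin{\left(\frac{w}{2} - 1 \right)} - 15 \sqrt{w^{2} + 1}}{324 w^{4} \sqrt{w^{2} + 1} + 72 w^{2} \sqrt{w^{2} + 1} + 4 \sqrt{w^{2} + 1}} = f(w).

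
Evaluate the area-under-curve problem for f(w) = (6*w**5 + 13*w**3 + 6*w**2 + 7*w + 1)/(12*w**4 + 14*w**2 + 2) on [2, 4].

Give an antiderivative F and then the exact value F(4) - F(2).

Antiderivative: F(w) = w**2/4 + log(4*w**2 + 2/3)/4 + atan(w)/2; value = -log(50/3)/4 - atan(2)/2 + atan(4)/2 + log(194/3)/4 + 3

Differentiate the proposed F(w) back; it has to land on f(w) exactly.
F(w) = w**2/4 + log(4*w**2 + 2/3)/4 + atan(w)/2 is an antiderivative of f.
Check: d/dw[w**2/4 + log(4*w**2 + 2/3)/4 + atan(w)/2] = (6*w**5 + 13*w**3 + 6*w**2 + 7*w + 1)/(12*w**4 + 14*w**2 + 2) = f(w).
F(4) = atan(4)/2 + log(194/3)/4 + 4; F(2) = atan(2)/2 + log(50/3)/4 + 1.
Integral = F(4) - F(2) = -log(50/3)/4 - atan(2)/2 + atan(4)/2 + log(194/3)/4 + 3.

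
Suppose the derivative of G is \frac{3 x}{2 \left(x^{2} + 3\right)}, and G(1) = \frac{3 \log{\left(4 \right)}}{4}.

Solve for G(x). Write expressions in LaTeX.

The substitution u = x^{2} + 3 works: G'(x) is exactly (dG/du)*(du/dx) for that inner function.
A general antiderivative is \frac{3 \log{\left(x^{2} + 3 \right)}}{4} + C.
The condition gives C = \frac{3 \log{\left(4 \right)}}{4} - (\frac{3 \log{\left(4 \right)}}{4}) = 0.
So G(x) = \frac{3 \log{\left(x^{2} + 3 \right)}}{4}.
Check: d/dx[\frac{3 \log{\left(x^{2} + 3 \right)}}{4}] = \frac{3 x}{2 x^{2} + 6}, which equals G'(x).

G(x) = \frac{3 \log{\left(x^{2} + 3 \right)}}{4}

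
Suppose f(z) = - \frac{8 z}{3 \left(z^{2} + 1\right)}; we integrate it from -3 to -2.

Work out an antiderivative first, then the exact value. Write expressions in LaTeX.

The substitution u = 4 z^{2} + 4 works: f is exactly (dF/du)*(du/dz) for that inner function.
F(z) = - \frac{4 \log{\left(4 z^{2} + 4 \right)}}{3} is an antiderivative of f.
Check: d/dz[- \frac{4 \log{\left(4 z^{2} + 4 \right)}}{3}] = - \frac{8 z}{3 z^{2} + 3}, which equals f(z).
F(-2) = - \frac{4 \log{\left(20 \right)}}{3}; F(-3) = - \frac{4 \log{\left(40 \right)}}{3}.
Integral = F(-2) - F(-3) = - \frac{4 \log{\left(20 \right)}}{3} + \frac{4 \log{\left(40 \right)}}{3}.

Antiderivative: F(z) = - \frac{4 \log{\left(4 z^{2} + 4 \right)}}{3}; value = - \frac{4 \log{\left(20 \right)}}{3} + \frac{4 \log{\left(40 \right)}}{3}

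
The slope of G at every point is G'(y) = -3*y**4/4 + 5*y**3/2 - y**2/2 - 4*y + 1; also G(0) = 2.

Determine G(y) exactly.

G(y) = -3*y**5/20 + 5*y**4/8 - y**3/6 - 2*y**2 + y + 2

The integrand splits into summands that can be handled one at a time.
A general antiderivative is -3*y**5/20 + 5*y**4/8 - y**3/6 - 2*y**2 + y + C.
The condition gives C = 2 - (0) = 2.
So G(y) = -3*y**5/20 + 5*y**4/8 - y**3/6 - 2*y**2 + y + 2.
Check: d/dy[-3*y**5/20 + 5*y**4/8 - y**3/6 - 2*y**2 + y + 2] = -3*y**4/4 + 5*y**3/2 - y**2/2 - 4*y + 1 = G'(y).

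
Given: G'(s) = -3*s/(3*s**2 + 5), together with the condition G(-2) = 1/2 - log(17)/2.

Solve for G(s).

G'(s) matches the chain-rule pattern g'(h)*h' with inner function h(s) = 3*s**2 + 5; substituting u = h(s) collapses the integral.
A general antiderivative is -log(3*s**2 + 5)/2 + C.
The condition gives C = 1/2 - log(17)/2 - (-log(17)/2) = 1/2.
So G(s) = 1/2 - log(3*s**2 + 5)/2.
Check: d/ds[1/2 - log(3*s**2 + 5)/2] = -3*s/(3*s**2 + 5) = G'(s).

G(s) = 1/2 - log(3*s**2 + 5)/2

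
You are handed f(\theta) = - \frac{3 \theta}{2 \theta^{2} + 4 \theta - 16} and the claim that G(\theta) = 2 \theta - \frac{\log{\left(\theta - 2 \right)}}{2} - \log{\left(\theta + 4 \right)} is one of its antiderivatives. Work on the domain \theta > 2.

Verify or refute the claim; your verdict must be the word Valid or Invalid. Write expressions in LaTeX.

d/d\theta[G] = \frac{4 \theta^{2} + 5 \theta - 32}{2 \theta^{2} + 4 \theta - 16}
d/d\theta[G] - f(\theta) = 2 != 0.

Invalid: d/d\theta[G] - f = 2, which is not 0.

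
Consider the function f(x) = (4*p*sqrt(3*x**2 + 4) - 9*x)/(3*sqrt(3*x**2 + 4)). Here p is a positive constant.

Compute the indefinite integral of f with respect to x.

Since d/dx undoes antidifferentiation here, F'(x) = f(x) is required of F(x).
Check: d/dx[(4*p*x - 3*sqrt(3*x**2 + 4))/3] = (4*p*sqrt(3*x**2 + 4) - 9*x)/(3*sqrt(3*x**2 + 4)) = f(x).

F(x) = (4*p*x - 3*sqrt(3*x**2 + 4))/3 + C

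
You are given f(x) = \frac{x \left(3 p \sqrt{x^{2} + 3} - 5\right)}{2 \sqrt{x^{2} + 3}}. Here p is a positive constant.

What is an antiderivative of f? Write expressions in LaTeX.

An antiderivative is F(x) = \frac{3 p x^{2}}{4} - \frac{5 \sqrt{x^{2} + 3}}{2}.

Check any antiderivative F(x) by computing F'(x) and comparing it with f(x).
Check: d/dx[\frac{3 p x^{2}}{4} - \frac{5 \sqrt{x^{2} + 3}}{2}] = \frac{3 p x \sqrt{x^{2} + 3} - 5 x}{2 \sqrt{x^{2} + 3}}, which equals f(x).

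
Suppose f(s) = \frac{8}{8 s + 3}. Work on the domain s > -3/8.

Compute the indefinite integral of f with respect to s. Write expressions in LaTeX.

An antiderivative F(s) passes only if d/ds[F] lands on f(s) exactly.
Check: d/ds[\log{\left(4 s + \frac{3}{2} \right)}] = \frac{8}{8 s + 3} = f(s).

F(s) = \log{\left(4 s + \frac{3}{2} \right)} + C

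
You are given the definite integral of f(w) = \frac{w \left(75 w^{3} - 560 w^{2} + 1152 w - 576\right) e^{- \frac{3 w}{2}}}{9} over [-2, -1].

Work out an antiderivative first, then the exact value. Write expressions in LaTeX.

Antiderivative: F(w) = \frac{\left(- 50 w^{4} + 240 w^{3} - 288 w^{2}\right) e^{- \frac{3 w}{2}}}{9}; value = - \frac{578 e^{\frac{3}{2}}}{9} + \frac{3872 e^{3}}{9}

f has the shape u'v + uv' for u = - 2 \left(- \frac{5 w^{2}}{3} + 4 w\right)^{2} and v = e^{- \frac{3 w}{2}} — it is the derivative of the product u*v.
F(w) = \frac{\left(- 50 w^{4} + 240 w^{3} - 288 w^{2}\right) e^{- \frac{3 w}{2}}}{9} is an antiderivative of f.
Check: d/dw[\frac{\left(- 50 w^{4} + 240 w^{3} - 288 w^{2}\right) e^{- \frac{3 w}{2}}}{9}] = \frac{\left(75 w^{4} - 560 w^{3} + 1152 w^{2} - 576 w\right) e^{- \frac{3 w}{2}}}{9}, which equals f(w).
F(-1) = - \frac{578 e^{\frac{3}{2}}}{9}; F(-2) = - \frac{3872 e^{3}}{9}.
Integral = F(-1) - F(-2) = - \frac{578 e^{\frac{3}{2}}}{9} + \frac{3872 e^{3}}{9}.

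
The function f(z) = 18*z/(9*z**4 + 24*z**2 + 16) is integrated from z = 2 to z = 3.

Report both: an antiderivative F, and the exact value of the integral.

Antiderivative: F(z) = -3/(3*z**2 + 4); value = 45/496

f matches the chain-rule pattern g'(h)*h' with inner function h(z) = z**2 + 4/3; substituting u = h(z) collapses the integral.
F(z) = -3/(3*z**2 + 4) is an antiderivative of f.
Check: d/dz[-3/(3*z**2 + 4)] = 18*z/(9*z**4 + 24*z**2 + 16) = f(z).
F(3) = -3/31; F(2) = -3/16.
Integral = F(3) - F(2) = 45/496.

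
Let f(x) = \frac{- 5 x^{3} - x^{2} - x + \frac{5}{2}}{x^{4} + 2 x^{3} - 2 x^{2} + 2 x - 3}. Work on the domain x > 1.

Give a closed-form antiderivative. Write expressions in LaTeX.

Factor the denominator (2 \left(x - 1\right) \left(x + 3\right) \left(x^{2} + 1\right)) and decompose: f = - \frac{23 x + 6}{20 \left(x^{2} + 1\right)} - \frac{263}{80 \left(x + 3\right)} - \frac{9}{16 \left(x - 1\right)}; each piece integrates to a log, atan, or power term.
Check: d/dx[- \frac{9 \log{\left(x - 1 \right)}}{16} - \frac{263 \log{\left(x + 3 \right)}}{80} - \frac{23 \log{\left(x^{2} + 1 \right)}}{40} - \frac{3 \operatorname{atan}{\left(x \right)}}{10}] = \frac{- 10 x^{3} - 2 x^{2} - 2 x + 5}{2 x^{4} + 4 x^{3} - 4 x^{2} + 4 x - 6}, which equals f(x).

An antiderivative is F(x) = - \frac{9 \log{\left(x - 1 \right)}}{16} - \frac{263 \log{\left(x + 3 \right)}}{80} - \frac{23 \log{\left(x^{2} + 1 \right)}}{40} - \frac{3 \operatorname{atan}{\left(x \right)}}{10}.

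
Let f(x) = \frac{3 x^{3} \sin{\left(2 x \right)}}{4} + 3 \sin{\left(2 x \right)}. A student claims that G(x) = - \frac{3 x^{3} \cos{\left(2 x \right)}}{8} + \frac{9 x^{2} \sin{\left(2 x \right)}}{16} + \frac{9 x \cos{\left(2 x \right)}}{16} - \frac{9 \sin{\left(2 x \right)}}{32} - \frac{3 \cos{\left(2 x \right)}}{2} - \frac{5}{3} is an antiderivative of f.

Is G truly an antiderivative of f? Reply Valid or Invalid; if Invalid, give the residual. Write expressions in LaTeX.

d/dx[G] = \frac{3 x^{3} \sin{\left(2 x \right)}}{4} + 3 \sin{\left(2 x \right)}
This equals f(x) exactly, so the claim holds.

Valid - differentiating G returns exactly f.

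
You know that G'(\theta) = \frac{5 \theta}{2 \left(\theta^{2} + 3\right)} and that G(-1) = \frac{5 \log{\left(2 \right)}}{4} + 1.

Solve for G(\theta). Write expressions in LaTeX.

G'(\theta) matches the chain-rule pattern g'(h)*h' with inner function h(\theta) = \frac{\theta^{2}}{2} + \frac{3}{2}; substituting u = h(\theta) collapses the integral.
A general antiderivative is \frac{5 \log{\left(\frac{\theta^{2}}{2} + \frac{3}{2} \right)}}{4} + C.
The condition gives C = \frac{5 \log{\left(2 \right)}}{4} + 1 - (\frac{5 \log{\left(2 \right)}}{4}) = 1.
So G(\theta) = \frac{5 \log{\left(\frac{\theta^{2}}{2} + \frac{3}{2} \right)} + 4}{4}.
Check: d/d\theta[\frac{5 \log{\left(\frac{\theta^{2}}{2} + \frac{3}{2} \right)} + 4}{4}] = \frac{5 \theta}{2 \theta^{2} + 6}, which equals G'(\theta).

G(\theta) = \frac{5 \log{\left(\frac{\theta^{2}}{2} + \frac{3}{2} \right)} + 4}{4}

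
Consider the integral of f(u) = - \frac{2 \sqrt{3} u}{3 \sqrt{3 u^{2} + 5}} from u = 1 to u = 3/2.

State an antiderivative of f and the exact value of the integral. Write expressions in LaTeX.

f matches the chain-rule pattern g'(h)*h' with inner function h(u) = u^{2} + \frac{5}{3}; substituting w = h(u) collapses the integral.
F(u) = - \frac{2 \sqrt{3} \sqrt{3 u^{2} + 5}}{9} is an antiderivative of f.
Check: d/du[- \frac{2 \sqrt{3} \sqrt{3 u^{2} + 5}}{9}] = - \frac{2 \sqrt{3} u}{3 \sqrt{3 u^{2} + 5}} = f(u).
F(3/2) = - \frac{\sqrt{141}}{9}; F(1) = - \frac{4 \sqrt{6}}{9}.
Integral = F(3/2) - F(1) = - \frac{\sqrt{141}}{9} + \frac{4 \sqrt{6}}{9}.

Antiderivative: F(u) = - \frac{2 \sqrt{3} \sqrt{3 u^{2} + 5}}{9}; value = - \frac{\sqrt{141}}{9} + \frac{4 \sqrt{6}}{9}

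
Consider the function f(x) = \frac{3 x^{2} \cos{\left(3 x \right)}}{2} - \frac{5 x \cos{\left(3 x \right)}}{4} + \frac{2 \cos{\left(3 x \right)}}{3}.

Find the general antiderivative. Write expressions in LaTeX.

The integrand splits into summands that can be handled one at a time.
Check: d/dx[\frac{x^{2} \sin{\left(3 x \right)}}{2} - \frac{5 x \sin{\left(3 x \right)}}{12} + \frac{x \cos{\left(3 x \right)}}{3} + \frac{\sin{\left(3 x \right)}}{9} - \frac{5 \cos{\left(3 x \right)}}{36}] = \frac{3 x^{2} \cos{\left(3 x \right)}}{2} - \frac{5 x \cos{\left(3 x \right)}}{4} + \frac{2 \cos{\left(3 x \right)}}{3} = f(x).

F(x) = \frac{x^{2} \sin{\left(3 x \right)}}{2} - \frac{5 x \sin{\left(3 x \right)}}{12} + \frac{x \cos{\left(3 x \right)}}{3} + \frac{\sin{\left(3 x \right)}}{9} - \frac{5 \cos{\left(3 x \right)}}{36} + C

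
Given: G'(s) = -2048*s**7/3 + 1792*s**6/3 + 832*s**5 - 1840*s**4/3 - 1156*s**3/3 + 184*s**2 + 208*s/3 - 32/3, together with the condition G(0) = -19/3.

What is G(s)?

G'(s) matches the chain-rule pattern g'(h)*h' with inner function h(s) = -4*s**2 + s + 2; substituting u = h(s) collapses the integral.
A general antiderivative is -(-4*s**2 + s + 2)**4/3 + C.
The condition gives C = -19/3 - (-16/3) = -1.
So G(s) = -(256*s**8 - 256*s**7 - 416*s**6 + 368*s**5 + 289*s**4 - 184*s**3 - 104*s**2 + 32*s + 19)/3.
Check: d/ds[-(256*s**8 - 256*s**7 - 416*s**6 + 368*s**5 + 289*s**4 - 184*s**3 - 104*s**2 + 32*s + 19)/3] = -2048*s**7/3 + 1792*s**6/3 + 832*s**5 - 1840*s**4/3 - 1156*s**3/3 + 184*s**2 + 208*s/3 - 32/3 = G'(s).

G(s) = -(256*s**8 - 256*s**7 - 416*s**6 + 368*s**5 + 289*s**4 - 184*s**3 - 104*s**2 + 32*s + 19)/3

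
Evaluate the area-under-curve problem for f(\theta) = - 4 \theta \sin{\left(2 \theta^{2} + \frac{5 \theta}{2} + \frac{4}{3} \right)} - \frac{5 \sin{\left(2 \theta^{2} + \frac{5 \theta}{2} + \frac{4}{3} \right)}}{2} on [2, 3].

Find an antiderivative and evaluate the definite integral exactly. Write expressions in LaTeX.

The substitution u = 2 \theta^{2} + \frac{5 \theta}{2} + \frac{4}{3} works: f is exactly (dF/du)*(du/d\theta) for that inner function.
F(\theta) = \cos{\left(2 \theta^{2} + \frac{5 \theta}{2} + \frac{4}{3} \right)} is an antiderivative of f.
Check: d/d\theta[\cos{\left(2 \theta^{2} + \frac{5 \theta}{2} + \frac{4}{3} \right)}] = - 4 \theta \sin{\left(2 \theta^{2} + \frac{5 \theta}{2} + \frac{4}{3} \right)} - \frac{5 \sin{\left(2 \theta^{2} + \frac{5 \theta}{2} + \frac{4}{3} \right)}}{2} = f(\theta).
F(3) = \cos{\left(\frac{161}{6} \right)}; F(2) = \cos{\left(\frac{43}{3} \right)}.
Integral = F(3) - F(2) = \cos{\left(\frac{161}{6} \right)} - \cos{\left(\frac{43}{3} \right)}.

Antiderivative: F(\theta) = \cos{\left(2 \theta^{2} + \frac{5 \theta}{2} + \frac{4}{3} \right)}; value = \cos{\left(\frac{161}{6} \right)} - \cos{\left(\frac{43}{3} \right)}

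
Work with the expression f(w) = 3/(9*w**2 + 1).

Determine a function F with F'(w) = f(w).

An antiderivative is F(w) = atan(3*w).

Whatever form F(w) takes, F'(w) = f(w) is non-negotiable.
Check: d/dw[atan(3*w)] = 3/(9*w**2 + 1) = f(w).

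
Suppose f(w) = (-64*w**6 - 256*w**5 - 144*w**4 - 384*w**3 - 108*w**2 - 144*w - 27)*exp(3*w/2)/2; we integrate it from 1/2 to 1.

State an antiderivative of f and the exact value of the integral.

Recognize the product-rule pattern: f = u'v + uv' with u = -(4*w**2 + 3)**3/3, v = exp(3*w/2), so integration by parts undoes it.
F(w) = -64*w**6*exp(3*w/2)/3 - 48*w**4*exp(3*w/2) - 36*w**2*exp(3*w/2) - 9*exp(3*w/2) is an antiderivative of f.
Check: d/dw[-64*w**6*exp(3*w/2)/3 - 48*w**4*exp(3*w/2) - 36*w**2*exp(3*w/2) - 9*exp(3*w/2)] = -32*w**6*exp(3*w/2) - 128*w**5*exp(3*w/2) - 72*w**4*exp(3*w/2) - 192*w**3*exp(3*w/2) - 54*w**2*exp(3*w/2) - 72*w*exp(3*w/2) - 27*exp(3*w/2)/2, which equals f(w).
F(1) = -343*exp(3/2)/3; F(1/2) = -64*exp(3/4)/3.
Integral = F(1) - F(1/2) = -343*exp(3/2)/3 + 64*exp(3/4)/3.

Antiderivative: F(w) = -64*w**6*exp(3*w/2)/3 - 48*w**4*exp(3*w/2) - 36*w**2*exp(3*w/2) - 9*exp(3*w/2); value = -343*exp(3/2)/3 + 64*exp(3/4)/3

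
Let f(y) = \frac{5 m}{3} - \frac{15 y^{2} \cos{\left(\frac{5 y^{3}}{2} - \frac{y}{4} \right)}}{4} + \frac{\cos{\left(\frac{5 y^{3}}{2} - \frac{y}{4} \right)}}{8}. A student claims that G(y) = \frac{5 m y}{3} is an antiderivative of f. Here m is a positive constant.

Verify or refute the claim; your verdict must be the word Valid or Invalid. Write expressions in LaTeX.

d/dy[G] = \frac{5 m}{3}
d/dy[G] - f(y) = \frac{15 y^{2} \cos{\left(\frac{5 y^{3}}{2} - \frac{y}{4} \right)}}{4} - \frac{\cos{\left(\frac{5 y^{3}}{2} - \frac{y}{4} \right)}}{8} != 0.

Invalid: d/dy[G] - f = \frac{15 y^{2} \cos{\left(\frac{5 y^{3}}{2} - \frac{y}{4} \right)}}{4} - \frac{\cos{\left(\frac{5 y^{3}}{2} - \frac{y}{4} \right)}}{8}, which is not 0.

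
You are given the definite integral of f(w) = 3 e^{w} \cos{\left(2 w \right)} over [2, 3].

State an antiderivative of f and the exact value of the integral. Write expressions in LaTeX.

For F(w) to be correct the identity F'(w) - f(w) = 0 must hold.
F(w) = \frac{6 e^{w} \sin{\left(2 w \right)}}{5} + \frac{3 e^{w} \cos{\left(2 w \right)}}{5} is an antiderivative of f.
Check: d/dw[\frac{6 e^{w} \sin{\left(2 w \right)}}{5} + \frac{3 e^{w} \cos{\left(2 w \right)}}{5}] = 3 e^{w} \cos{\left(2 w \right)} = f(w).
F(3) = \frac{6 e^{3} \sin{\left(6 \right)}}{5} + \frac{3 e^{3} \cos{\left(6 \right)}}{5}; F(2) = \frac{6 e^{2} \sin{\left(4 \right)}}{5} + \frac{3 e^{2} \cos{\left(4 \right)}}{5}.
Integral = F(3) - F(2) = \frac{6 e^{3} \sin{\left(6 \right)}}{5} - \frac{3 e^{2} \cos{\left(4 \right)}}{5} - \frac{6 e^{2} \sin{\left(4 \right)}}{5} + \frac{3 e^{3} \cos{\left(6 \right)}}{5}.

Antiderivative: F(w) = \frac{6 e^{w} \sin{\left(2 w \right)}}{5} + \frac{3 e^{w} \cos{\left(2 w \right)}}{5}; value = \frac{6 e^{3} \sin{\left(6 \right)}}{5} - \frac{3 e^{2} \cos{\left(4 \right)}}{5} - \frac{6 e^{2} \sin{\left(4 \right)}}{5} + \frac{3 e^{3} \cos{\left(6 \right)}}{5}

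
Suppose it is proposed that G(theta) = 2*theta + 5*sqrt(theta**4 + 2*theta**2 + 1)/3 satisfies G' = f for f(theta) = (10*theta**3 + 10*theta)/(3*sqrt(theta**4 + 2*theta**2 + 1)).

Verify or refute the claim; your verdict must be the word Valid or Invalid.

Invalid: d/dtheta[G] - f = 2, which is not 0.

d/dtheta[G] = (10*theta**3 + 10*theta + 6*sqrt(theta**4 + 2*theta**2 + 1))/(3*sqrt(theta**4 + 2*theta**2 + 1))
d/dtheta[G] - f(theta) = 2 != 0.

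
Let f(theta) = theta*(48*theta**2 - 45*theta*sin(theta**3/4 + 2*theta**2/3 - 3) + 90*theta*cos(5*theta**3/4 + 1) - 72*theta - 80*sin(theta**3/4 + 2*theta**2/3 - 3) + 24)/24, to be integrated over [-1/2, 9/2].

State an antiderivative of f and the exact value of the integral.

A candidate is checked by its d/dtheta: the result must match f(theta).
F(theta) = (theta**2 - theta)**2/2 + sin(5*theta**3/4 + 1) + 5*cos(theta**3/4 + 2*theta**2/3 - 3)/2 is an antiderivative of f.
Check: d/dtheta[(theta**2 - theta)**2/2 + sin(5*theta**3/4 + 1) + 5*cos(theta**3/4 + 2*theta**2/3 - 3)/2] = 2*theta**3 - 15*theta**2*sin(theta**3/4 + 2*theta**2/3 - 3)/8 + 15*theta**2*cos(5*theta**3/4 + 1)/4 - 3*theta**2 - 10*theta*sin(theta**3/4 + 2*theta**2/3 - 3)/3 + theta, which equals f(theta).
F(9/2) = 5*cos(1065/32)/2 + sin(3677/32) + 3969/32; F(-1/2) = 5*cos(275/96)/2 + 9/32 + sin(27/32).
Integral = F(9/2) - F(-1/2) = -sin(27/32) + 5*cos(1065/32)/2 + sin(3677/32) - 5*cos(275/96)/2 + 495/4.

Antiderivative: F(theta) = (theta**2 - theta)**2/2 + sin(5*theta**3/4 + 1) + 5*cos(theta**3/4 + 2*theta**2/3 - 3)/2; value = -sin(27/32) + 5*cos(1065/32)/2 + sin(3677/32) - 5*cos(275/96)/2 + 495/4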